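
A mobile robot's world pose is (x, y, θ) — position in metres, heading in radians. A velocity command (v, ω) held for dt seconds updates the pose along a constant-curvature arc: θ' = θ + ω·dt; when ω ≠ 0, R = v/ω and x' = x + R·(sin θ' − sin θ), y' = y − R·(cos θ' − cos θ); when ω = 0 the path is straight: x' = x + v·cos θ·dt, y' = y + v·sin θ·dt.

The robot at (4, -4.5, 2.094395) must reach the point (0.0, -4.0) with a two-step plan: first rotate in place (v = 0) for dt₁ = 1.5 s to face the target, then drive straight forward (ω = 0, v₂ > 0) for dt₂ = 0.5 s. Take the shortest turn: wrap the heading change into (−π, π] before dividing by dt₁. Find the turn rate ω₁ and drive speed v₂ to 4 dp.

heading to target = atan2(-4−-4.5, 0−4) = 3.0172
Δθ = wrap(3.0172 − 2.0944) = 0.9228; ω₁ = Δθ/dt₁ = 0.6152
distance = √((0−4)² + (-4−-4.5)²) = 4.0311; v₂ = distance/dt₂ = 8.0623

ω₁ = 0.6152, v₂ = 8.0623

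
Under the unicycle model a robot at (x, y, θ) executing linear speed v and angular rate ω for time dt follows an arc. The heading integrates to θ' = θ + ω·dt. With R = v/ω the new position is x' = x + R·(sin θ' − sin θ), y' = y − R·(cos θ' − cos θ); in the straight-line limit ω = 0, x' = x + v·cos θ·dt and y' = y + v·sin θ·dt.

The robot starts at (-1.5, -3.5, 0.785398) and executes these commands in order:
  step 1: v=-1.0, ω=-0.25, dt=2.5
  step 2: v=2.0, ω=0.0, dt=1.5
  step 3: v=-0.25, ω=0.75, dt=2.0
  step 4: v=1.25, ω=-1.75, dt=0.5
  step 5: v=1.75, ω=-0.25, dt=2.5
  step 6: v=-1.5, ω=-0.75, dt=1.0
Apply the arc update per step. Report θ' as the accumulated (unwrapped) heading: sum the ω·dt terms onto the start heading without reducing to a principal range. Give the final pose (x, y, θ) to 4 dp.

step 1: θ'=0.1604 (R=4.0000) → pose (-3.6896, -4.6202, 0.1604)
step 2: θ'=0.1604 (straight) → pose (-0.7281, -4.1411, 0.1604)
step 3: θ'=1.6604 (R=-0.3333) → pose (-1.0068, -4.5000, 1.6604)
step 4: θ'=0.7854 (R=-0.7143) → pose (-0.8005, -3.9310, 0.7854)
step 5: θ'=0.1604 (R=-7.0000) → pose (3.0313, -1.9706, 0.1604)
step 6: θ'=-0.5896 (R=2.0000) → pose (1.5998, -1.6586, -0.5896)

(1.5998, -1.6586, -0.5896)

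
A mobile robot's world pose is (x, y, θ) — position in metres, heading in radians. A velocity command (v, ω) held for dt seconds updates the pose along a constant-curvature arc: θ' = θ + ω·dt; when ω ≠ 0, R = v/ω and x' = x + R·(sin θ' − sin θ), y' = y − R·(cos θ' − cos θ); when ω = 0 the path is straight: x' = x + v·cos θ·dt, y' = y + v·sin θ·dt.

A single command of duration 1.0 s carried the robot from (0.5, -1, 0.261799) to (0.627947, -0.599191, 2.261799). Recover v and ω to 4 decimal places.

v = 0.5000, ω = 2.0000

Δθ = 2.261799 − 0.261799 = 2.000000
ω = Δθ/dt = 2.000000/1.0 = 2.0000
R = −Δy/(cos θ' − cos θ) = 0.2500
v = R·ω = 0.2500·2.0000 = 0.5000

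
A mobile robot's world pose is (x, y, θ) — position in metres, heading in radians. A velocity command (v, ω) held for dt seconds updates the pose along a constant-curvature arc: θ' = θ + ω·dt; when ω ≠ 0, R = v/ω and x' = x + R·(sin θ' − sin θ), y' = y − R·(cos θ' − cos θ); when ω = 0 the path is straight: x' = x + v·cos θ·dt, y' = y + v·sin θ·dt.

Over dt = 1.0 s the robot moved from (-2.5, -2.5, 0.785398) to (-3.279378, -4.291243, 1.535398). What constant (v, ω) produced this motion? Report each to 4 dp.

v = -2.0000, ω = 0.7500

Δθ = 1.535398 − 0.785398 = 0.750000
ω = Δθ/dt = 0.750000/1.0 = 0.7500
R = −Δy/(cos θ' − cos θ) = -2.6667
v = R·ω = -2.6667·0.7500 = -2.0000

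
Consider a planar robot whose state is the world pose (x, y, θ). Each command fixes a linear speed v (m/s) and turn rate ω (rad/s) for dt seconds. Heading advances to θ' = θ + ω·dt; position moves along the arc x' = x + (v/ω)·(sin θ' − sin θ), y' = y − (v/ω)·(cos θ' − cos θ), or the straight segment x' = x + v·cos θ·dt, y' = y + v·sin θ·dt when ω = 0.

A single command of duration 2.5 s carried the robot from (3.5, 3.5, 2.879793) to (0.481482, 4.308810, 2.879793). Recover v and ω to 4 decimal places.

v = 1.2500, ω = 0.0000

Δθ = 2.879793 − 2.879793 = 0.000000
ω = Δθ/dt = 0.000000/2.5 = 0.0000
ω = 0 → v = (Δx·cos θ + Δy·sin θ)/dt = 1.2500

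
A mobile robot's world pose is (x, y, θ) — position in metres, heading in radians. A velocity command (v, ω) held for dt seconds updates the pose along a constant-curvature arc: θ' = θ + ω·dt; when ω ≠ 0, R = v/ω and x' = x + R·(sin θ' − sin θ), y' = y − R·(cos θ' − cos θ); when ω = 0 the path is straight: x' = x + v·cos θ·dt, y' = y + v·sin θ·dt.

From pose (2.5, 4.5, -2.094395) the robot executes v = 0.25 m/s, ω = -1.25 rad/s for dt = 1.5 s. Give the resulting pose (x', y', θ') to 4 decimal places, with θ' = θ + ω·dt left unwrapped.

(2.1795, 4.4647, -3.9694)

θ' = -2.0944 + -1.25·1.5 = -3.9694
R = v/ω = 0.25/-1.25 = -0.2000
x' = 2.5 + -0.2000·(sin -3.9694 − sin -2.0944) = 2.1795
y' = 4.5 − -0.2000·(cos -3.9694 − cos -2.0944) = 4.4647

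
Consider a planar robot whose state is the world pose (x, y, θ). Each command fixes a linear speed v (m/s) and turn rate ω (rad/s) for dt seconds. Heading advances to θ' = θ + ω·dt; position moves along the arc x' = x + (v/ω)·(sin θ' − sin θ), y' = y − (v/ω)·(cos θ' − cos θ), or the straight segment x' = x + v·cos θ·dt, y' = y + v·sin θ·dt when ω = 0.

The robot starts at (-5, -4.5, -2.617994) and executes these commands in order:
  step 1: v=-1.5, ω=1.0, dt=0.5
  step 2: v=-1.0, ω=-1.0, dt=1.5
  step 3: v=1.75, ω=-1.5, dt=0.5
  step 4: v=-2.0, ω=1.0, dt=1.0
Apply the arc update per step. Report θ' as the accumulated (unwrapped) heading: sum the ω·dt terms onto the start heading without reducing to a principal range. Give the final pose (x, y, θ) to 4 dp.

(-2.2860, -4.2439, -3.3680)

step 1: θ'=-2.1180 (R=-1.5000) → pose (-4.4690, -3.9814, -2.1180)
step 2: θ'=-3.6180 (R=1.0000) → pose (-3.1565, -3.6131, -3.6180)
step 3: θ'=-4.3680 (R=-1.1667) → pose (-3.7196, -2.9702, -4.3680)
step 4: θ'=-3.3680 (R=-2.0000) → pose (-2.2860, -4.2439, -3.3680)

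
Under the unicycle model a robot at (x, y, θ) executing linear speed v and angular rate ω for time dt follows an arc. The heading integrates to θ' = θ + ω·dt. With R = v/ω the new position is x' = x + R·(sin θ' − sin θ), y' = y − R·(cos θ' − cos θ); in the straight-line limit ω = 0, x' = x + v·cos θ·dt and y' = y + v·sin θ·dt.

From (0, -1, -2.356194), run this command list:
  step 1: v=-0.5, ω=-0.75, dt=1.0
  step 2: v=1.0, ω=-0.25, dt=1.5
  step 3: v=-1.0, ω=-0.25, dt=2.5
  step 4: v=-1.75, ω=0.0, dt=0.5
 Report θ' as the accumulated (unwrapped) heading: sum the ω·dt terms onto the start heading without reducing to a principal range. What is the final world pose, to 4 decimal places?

(1.4272, -2.7909, -4.1062)

step 1: θ'=-3.1062 (R=0.6667) → pose (0.4478, -0.8052, -3.1062)
step 2: θ'=-3.4812 (R=-4.0000) → pose (-1.0262, -0.5792, -3.4812)
step 3: θ'=-4.1062 (R=4.0000) → pose (0.9286, -2.0718, -4.1062)
step 4: θ'=-4.1062 (straight) → pose (1.4272, -2.7909, -4.1062)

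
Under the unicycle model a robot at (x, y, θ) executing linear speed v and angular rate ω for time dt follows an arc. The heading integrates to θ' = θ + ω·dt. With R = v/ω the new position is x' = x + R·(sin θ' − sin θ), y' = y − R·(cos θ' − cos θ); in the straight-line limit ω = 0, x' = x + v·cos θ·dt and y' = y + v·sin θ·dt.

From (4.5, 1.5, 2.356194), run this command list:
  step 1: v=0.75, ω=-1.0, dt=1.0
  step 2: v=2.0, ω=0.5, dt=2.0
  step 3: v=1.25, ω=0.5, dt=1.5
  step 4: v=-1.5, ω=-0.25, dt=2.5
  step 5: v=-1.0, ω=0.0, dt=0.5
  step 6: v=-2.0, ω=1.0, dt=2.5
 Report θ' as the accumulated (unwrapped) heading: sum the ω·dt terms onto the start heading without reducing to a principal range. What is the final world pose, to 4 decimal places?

step 1: θ'=1.3562 (R=-0.7500) → pose (4.2975, 2.1900, 1.3562)
step 2: θ'=2.3562 (R=4.0000) → pose (3.2177, 5.8703, 2.3562)
step 3: θ'=3.1062 (R=2.5000) → pose (1.5384, 6.6010, 3.1062)
step 4: θ'=2.4812 (R=6.0000) → pose (5.0067, 5.3432, 2.4812)
step 5: θ'=2.4812 (straight) → pose (5.4015, 5.0365, 2.4812)
step 6: θ'=4.9812 (R=-2.0000) → pose (8.5566, 7.1472, 4.9812)

(8.5566, 7.1472, 4.9812)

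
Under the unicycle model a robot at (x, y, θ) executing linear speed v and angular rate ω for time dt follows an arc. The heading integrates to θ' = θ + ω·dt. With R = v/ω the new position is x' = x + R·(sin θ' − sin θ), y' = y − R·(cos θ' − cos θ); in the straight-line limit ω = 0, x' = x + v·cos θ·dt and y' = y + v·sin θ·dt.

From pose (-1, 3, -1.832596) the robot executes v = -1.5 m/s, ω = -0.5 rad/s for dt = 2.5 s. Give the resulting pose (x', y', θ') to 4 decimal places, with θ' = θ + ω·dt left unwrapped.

θ' = -1.8326 + -0.5·2.5 = -3.0826
R = v/ω = -1.5/-0.5 = 3.0000
x' = -1 + 3.0000·(sin -3.0826 − sin -1.8326) = 1.7209
y' = 3 − 3.0000·(cos -3.0826 − cos -1.8326) = 5.2183

(1.7209, 5.2183, -3.0826)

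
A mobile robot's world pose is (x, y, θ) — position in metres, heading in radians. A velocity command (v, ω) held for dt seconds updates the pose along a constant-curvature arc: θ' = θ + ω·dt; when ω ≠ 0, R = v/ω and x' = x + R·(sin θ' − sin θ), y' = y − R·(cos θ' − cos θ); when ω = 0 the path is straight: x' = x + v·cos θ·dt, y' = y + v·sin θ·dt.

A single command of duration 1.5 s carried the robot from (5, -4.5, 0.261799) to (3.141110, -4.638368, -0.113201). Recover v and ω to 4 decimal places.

Δθ = -0.113201 − 0.261799 = -0.375000
ω = Δθ/dt = -0.375000/1.5 = -0.2500
R = Δx/(sin θ' − sin θ) = 5.0000
v = R·ω = 5.0000·-0.2500 = -1.2500

v = -1.2500, ω = -0.2500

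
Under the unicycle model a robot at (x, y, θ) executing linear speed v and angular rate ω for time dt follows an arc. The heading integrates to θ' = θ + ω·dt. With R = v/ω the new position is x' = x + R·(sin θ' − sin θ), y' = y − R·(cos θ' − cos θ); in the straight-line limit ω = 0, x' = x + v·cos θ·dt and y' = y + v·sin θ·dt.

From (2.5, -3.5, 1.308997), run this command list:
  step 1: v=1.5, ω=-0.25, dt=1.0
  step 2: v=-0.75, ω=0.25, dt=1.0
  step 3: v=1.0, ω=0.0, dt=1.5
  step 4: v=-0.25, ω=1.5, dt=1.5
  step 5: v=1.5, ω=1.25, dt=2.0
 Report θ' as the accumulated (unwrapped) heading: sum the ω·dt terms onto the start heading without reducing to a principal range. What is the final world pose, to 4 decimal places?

step 1: θ'=1.0590 (R=-6.0000) → pose (3.0644, -2.1144, 1.0590)
step 2: θ'=1.3090 (R=-3.0000) → pose (2.7822, -2.8072, 1.3090)
step 3: θ'=1.3090 (straight) → pose (3.1704, -1.3583, 1.3090)
step 4: θ'=3.5590 (R=-0.1667) → pose (3.3990, -1.5538, 3.5590)
step 5: θ'=6.0590 (R=1.2000) → pose (3.6187, -3.8208, 6.0590)

(3.6187, -3.8208, 6.0590)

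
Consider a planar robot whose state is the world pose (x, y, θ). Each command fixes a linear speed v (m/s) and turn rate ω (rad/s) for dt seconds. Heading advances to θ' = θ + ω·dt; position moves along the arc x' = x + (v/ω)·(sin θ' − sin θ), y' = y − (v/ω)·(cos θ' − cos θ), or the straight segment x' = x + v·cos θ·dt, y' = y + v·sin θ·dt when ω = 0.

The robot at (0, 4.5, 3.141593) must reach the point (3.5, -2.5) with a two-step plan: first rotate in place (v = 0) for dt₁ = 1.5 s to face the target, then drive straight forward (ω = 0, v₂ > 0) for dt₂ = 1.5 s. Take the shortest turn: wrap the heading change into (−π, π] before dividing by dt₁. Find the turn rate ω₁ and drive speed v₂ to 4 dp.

heading to target = atan2(-2.5−4.5, 3.5−0) = -1.1071
Δθ = wrap(-1.1071 − 3.1416) = 2.0344; ω₁ = Δθ/dt₁ = 1.3563
distance = √((3.5−0)² + (-2.5−4.5)²) = 7.8262; v₂ = distance/dt₂ = 5.2175

ω₁ = 1.3563, v₂ = 5.2175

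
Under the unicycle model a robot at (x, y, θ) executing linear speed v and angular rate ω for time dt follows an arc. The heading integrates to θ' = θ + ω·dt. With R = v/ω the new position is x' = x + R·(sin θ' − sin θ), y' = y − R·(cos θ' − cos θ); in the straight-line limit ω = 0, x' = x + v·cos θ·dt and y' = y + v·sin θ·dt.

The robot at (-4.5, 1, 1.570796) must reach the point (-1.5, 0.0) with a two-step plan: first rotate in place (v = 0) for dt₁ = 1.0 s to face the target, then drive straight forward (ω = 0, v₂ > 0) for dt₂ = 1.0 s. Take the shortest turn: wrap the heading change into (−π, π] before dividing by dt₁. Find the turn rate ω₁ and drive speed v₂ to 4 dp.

heading to target = atan2(0−1, -1.5−-4.5) = -0.3218
Δθ = wrap(-0.3218 − 1.5708) = -1.8925; ω₁ = Δθ/dt₁ = -1.8925
distance = √((-1.5−-4.5)² + (0−1)²) = 3.1623; v₂ = distance/dt₂ = 3.1623

ω₁ = -1.8925, v₂ = 3.1623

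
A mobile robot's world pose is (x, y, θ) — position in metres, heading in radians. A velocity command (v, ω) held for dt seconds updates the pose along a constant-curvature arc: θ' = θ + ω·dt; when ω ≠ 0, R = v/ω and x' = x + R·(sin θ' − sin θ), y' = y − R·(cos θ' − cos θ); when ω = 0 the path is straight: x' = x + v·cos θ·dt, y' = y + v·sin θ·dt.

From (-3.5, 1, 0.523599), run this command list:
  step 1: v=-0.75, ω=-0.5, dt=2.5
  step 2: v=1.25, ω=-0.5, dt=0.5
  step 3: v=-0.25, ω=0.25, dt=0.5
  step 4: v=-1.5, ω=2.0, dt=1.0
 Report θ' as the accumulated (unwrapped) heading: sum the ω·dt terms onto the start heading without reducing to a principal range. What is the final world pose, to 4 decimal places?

step 1: θ'=-0.7264 (R=1.5000) → pose (-5.2463, 1.1777, -0.7264)
step 2: θ'=-0.9764 (R=-2.5000) → pose (-4.8355, 0.7088, -0.9764)
step 3: θ'=-0.8514 (R=-1.0000) → pose (-4.9118, 0.8077, -0.8514)
step 4: θ'=1.1486 (R=-0.7500) → pose (-6.1601, 0.6208, 1.1486)

(-6.1601, 0.6208, 1.1486)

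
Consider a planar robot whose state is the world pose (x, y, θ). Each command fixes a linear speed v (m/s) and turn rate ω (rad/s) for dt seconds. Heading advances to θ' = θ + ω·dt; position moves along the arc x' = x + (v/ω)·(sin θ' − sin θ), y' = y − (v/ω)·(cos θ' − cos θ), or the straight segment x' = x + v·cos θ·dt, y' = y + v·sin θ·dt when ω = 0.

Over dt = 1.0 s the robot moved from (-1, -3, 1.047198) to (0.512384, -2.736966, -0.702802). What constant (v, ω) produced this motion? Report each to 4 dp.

v = 1.7500, ω = -1.7500

Δθ = -0.702802 − 1.047198 = -1.750000
ω = Δθ/dt = -1.750000/1.0 = -1.7500
R = Δx/(sin θ' − sin θ) = -1.0000
v = R·ω = -1.0000·-1.7500 = 1.7500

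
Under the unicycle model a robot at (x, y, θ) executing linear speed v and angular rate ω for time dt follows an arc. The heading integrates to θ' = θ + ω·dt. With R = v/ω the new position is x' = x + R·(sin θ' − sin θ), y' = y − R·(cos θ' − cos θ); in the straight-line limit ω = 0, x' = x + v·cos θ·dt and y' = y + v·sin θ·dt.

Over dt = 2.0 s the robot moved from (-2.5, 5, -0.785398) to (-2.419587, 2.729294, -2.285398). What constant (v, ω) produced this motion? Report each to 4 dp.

v = 1.2500, ω = -0.7500

Δθ = -2.285398 − -0.785398 = -1.500000
ω = Δθ/dt = -1.500000/2.0 = -0.7500
R = −Δy/(cos θ' − cos θ) = -1.6667
v = R·ω = -1.6667·-0.7500 = 1.2500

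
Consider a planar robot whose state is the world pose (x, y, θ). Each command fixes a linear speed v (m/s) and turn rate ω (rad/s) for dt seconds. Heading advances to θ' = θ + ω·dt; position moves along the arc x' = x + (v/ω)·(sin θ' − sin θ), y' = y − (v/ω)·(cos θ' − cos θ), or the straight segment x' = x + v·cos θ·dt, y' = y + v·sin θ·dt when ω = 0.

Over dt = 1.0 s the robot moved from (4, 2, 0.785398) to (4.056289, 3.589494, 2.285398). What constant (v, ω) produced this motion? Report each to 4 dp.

v = 1.7500, ω = 1.5000

Δθ = 2.285398 − 0.785398 = 1.500000
ω = Δθ/dt = 1.500000/1.0 = 1.5000
R = −Δy/(cos θ' − cos θ) = 1.1667
v = R·ω = 1.1667·1.5000 = 1.7500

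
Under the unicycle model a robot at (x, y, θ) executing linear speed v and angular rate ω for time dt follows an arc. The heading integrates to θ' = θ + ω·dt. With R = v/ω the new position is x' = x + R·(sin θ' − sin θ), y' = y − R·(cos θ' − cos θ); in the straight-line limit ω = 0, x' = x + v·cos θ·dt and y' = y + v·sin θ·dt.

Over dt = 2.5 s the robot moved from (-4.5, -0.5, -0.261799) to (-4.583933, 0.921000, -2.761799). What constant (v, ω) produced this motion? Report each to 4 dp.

v = -0.7500, ω = -1.0000

Δθ = -2.761799 − -0.261799 = -2.500000
ω = Δθ/dt = -2.500000/2.5 = -1.0000
R = −Δy/(cos θ' − cos θ) = 0.7500
v = R·ω = 0.7500·-1.0000 = -0.7500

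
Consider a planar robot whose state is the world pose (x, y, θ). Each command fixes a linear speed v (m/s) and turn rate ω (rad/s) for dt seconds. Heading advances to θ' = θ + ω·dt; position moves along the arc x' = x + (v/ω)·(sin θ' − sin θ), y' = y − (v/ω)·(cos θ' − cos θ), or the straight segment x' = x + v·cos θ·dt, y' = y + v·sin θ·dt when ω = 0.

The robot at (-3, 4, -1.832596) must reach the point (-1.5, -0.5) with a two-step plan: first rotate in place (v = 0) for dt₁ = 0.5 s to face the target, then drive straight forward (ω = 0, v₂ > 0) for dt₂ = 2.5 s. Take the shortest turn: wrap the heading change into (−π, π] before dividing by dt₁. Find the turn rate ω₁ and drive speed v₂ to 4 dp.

heading to target = atan2(-0.5−4, -1.5−-3) = -1.2490
Δθ = wrap(-1.2490 − -1.8326) = 0.5836; ω₁ = Δθ/dt₁ = 1.1671
distance = √((-1.5−-3)² + (-0.5−4)²) = 4.7434; v₂ = distance/dt₂ = 1.8974

ω₁ = 1.1671, v₂ = 1.8974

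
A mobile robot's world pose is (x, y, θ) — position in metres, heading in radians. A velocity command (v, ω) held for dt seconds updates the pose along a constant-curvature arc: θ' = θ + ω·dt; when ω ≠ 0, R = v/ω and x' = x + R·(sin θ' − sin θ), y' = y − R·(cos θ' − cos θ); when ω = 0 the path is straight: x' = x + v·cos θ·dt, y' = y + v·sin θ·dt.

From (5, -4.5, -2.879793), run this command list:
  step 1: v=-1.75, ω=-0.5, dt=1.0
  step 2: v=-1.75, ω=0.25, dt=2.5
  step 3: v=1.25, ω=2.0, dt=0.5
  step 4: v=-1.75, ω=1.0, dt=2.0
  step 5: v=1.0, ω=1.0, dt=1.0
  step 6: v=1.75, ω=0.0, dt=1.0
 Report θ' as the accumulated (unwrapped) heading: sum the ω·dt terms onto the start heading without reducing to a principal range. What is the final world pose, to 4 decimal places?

step 1: θ'=-3.3798 (R=3.5000) → pose (6.7317, -4.4796, -3.3798)
step 2: θ'=-2.7548 (R=-7.0000) → pose (11.0240, -4.1601, -2.7548)
step 3: θ'=-1.7548 (R=0.6250) → pose (10.6453, -4.6245, -1.7548)
step 4: θ'=0.2452 (R=-1.7500) → pose (8.5000, -2.6067, 0.2452)
step 5: θ'=1.2452 (R=1.0000) → pose (9.2047, -1.9565, 1.2452)
step 6: θ'=1.2452 (straight) → pose (9.7645, -0.2984, 1.2452)

(9.7645, -0.2984, 1.2452)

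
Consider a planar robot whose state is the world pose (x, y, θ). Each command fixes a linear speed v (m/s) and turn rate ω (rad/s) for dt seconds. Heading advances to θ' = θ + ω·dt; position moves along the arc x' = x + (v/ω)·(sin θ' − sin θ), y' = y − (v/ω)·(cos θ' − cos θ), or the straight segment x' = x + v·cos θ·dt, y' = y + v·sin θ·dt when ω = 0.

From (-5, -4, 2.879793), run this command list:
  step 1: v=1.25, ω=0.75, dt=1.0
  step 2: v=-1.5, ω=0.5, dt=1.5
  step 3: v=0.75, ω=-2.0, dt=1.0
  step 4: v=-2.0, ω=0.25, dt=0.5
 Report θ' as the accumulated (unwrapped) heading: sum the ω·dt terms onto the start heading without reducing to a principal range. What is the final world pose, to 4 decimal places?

step 1: θ'=3.6298 (R=1.6667) → pose (-6.2131, -4.1379, 3.6298)
step 2: θ'=4.3798 (R=-3.0000) → pose (-4.7846, -2.4679, 4.3798)
step 3: θ'=2.3798 (R=-0.3750) → pose (-5.3979, -2.6168, 2.3798)
step 4: θ'=2.5048 (R=-8.0000) → pose (-4.6331, -3.2600, 2.5048)

(-4.6331, -3.2600, 2.5048)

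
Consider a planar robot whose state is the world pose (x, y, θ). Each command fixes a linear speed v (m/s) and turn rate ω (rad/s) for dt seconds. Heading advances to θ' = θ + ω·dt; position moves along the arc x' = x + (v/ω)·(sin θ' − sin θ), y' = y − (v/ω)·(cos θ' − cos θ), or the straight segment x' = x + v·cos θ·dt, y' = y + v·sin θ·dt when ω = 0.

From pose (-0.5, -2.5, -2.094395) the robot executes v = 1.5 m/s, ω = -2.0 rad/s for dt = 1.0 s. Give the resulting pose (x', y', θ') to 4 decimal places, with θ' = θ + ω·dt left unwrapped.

(-1.7608, -2.5596, -4.0944)

θ' = -2.0944 + -2.0·1.0 = -4.0944
R = v/ω = 1.5/-2.0 = -0.7500
x' = -0.5 + -0.7500·(sin -4.0944 − sin -2.0944) = -1.7608
y' = -2.5 − -0.7500·(cos -4.0944 − cos -2.0944) = -2.5596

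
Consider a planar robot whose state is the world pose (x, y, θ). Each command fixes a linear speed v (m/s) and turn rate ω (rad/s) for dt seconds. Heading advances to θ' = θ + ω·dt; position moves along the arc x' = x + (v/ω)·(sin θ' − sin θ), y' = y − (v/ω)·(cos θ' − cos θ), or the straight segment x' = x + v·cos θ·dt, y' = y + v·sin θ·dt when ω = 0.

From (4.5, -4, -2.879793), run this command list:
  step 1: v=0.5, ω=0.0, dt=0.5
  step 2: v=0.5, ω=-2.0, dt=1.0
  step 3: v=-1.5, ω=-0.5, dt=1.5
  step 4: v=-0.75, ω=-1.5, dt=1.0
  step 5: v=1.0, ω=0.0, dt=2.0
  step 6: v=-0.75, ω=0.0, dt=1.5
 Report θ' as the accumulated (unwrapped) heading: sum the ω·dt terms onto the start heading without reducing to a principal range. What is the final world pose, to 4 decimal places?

(2.7141, -6.2534, -7.1298)

step 1: θ'=-2.8798 (straight) → pose (4.2585, -4.0647, -2.8798)
step 2: θ'=-4.8798 (R=-0.2500) → pose (3.9473, -3.7816, -4.8798)
step 3: θ'=-5.6298 (R=3.0000) → pose (2.8129, -5.6638, -5.6298)
step 4: θ'=-7.1298 (R=0.5000) → pose (2.1344, -5.5980, -7.1298)
step 5: θ'=-7.1298 (straight) → pose (3.4595, -7.0961, -7.1298)
step 6: θ'=-7.1298 (straight) → pose (2.7141, -6.2534, -7.1298)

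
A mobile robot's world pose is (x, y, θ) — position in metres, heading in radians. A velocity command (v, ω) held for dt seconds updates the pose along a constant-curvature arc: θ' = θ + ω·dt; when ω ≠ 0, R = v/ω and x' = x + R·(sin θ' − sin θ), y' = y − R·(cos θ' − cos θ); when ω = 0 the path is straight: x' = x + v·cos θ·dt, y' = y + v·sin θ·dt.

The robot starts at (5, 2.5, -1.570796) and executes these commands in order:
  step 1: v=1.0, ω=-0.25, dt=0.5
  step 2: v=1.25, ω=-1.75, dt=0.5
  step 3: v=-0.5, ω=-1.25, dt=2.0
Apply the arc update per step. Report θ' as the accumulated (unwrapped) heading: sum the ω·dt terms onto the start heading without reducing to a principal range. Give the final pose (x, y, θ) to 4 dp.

(5.2367, 1.0124, -5.0708)

step 1: θ'=-1.6958 (R=-4.0000) → pose (4.9688, 2.0013, -1.6958)
step 2: θ'=-2.5708 (R=-0.7143) → pose (4.6460, 1.4893, -2.5708)
step 3: θ'=-5.0708 (R=0.4000) → pose (5.2367, 1.0124, -5.0708)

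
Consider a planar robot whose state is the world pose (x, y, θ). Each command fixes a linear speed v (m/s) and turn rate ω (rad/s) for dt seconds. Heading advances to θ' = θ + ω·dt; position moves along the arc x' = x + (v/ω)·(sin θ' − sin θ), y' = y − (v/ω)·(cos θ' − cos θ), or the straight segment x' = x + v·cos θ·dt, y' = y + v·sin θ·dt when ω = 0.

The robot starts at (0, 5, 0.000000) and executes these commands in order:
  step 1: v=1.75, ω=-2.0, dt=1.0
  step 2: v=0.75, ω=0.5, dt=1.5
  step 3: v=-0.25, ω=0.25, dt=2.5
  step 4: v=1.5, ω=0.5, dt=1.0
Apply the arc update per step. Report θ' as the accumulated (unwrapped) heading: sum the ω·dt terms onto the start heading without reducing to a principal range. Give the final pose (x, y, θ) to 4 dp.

step 1: θ'=-2.0000 (R=-0.8750) → pose (0.7956, 3.7609, -2.0000)
step 2: θ'=-1.2500 (R=1.5000) → pose (0.7361, 2.6637, -1.2500)
step 3: θ'=-0.6250 (R=-1.0000) → pose (0.3722, 3.1593, -0.6250)
step 4: θ'=-0.1250 (R=3.0000) → pose (1.7535, 2.6156, -0.1250)

(1.7535, 2.6156, -0.1250)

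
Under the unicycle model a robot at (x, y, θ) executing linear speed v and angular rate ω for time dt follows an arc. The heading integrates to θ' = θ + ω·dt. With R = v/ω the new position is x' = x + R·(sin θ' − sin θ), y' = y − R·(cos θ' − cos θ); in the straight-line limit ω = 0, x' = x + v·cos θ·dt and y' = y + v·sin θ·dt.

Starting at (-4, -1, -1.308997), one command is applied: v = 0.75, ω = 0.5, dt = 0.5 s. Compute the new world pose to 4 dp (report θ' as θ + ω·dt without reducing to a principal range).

θ' = -1.3090 + 0.5·0.5 = -1.0590
R = v/ω = 0.75/0.5 = 1.5000
x' = -4 + 1.5000·(sin -1.0590 − sin -1.3090) = -3.8589
y' = -1 − 1.5000·(cos -1.0590 − cos -1.3090) = -1.3464

(-3.8589, -1.3464, -1.0590)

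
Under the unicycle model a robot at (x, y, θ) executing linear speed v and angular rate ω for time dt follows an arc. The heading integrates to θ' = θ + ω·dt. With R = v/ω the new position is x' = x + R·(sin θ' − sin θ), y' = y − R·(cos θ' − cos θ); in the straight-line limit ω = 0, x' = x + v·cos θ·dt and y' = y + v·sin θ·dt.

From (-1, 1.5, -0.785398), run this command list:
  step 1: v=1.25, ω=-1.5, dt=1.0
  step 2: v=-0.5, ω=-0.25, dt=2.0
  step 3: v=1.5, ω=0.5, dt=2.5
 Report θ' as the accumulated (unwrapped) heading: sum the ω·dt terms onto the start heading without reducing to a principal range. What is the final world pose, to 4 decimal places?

(-2.0985, -1.9894, -1.5354)

step 1: θ'=-2.2854 (R=-0.8333) → pose (-0.9598, 0.3646, -2.2854)
step 2: θ'=-2.7854 (R=2.0000) → pose (-0.1465, 0.9285, -2.7854)
step 3: θ'=-1.5354 (R=3.0000) → pose (-2.0985, -1.9894, -1.5354)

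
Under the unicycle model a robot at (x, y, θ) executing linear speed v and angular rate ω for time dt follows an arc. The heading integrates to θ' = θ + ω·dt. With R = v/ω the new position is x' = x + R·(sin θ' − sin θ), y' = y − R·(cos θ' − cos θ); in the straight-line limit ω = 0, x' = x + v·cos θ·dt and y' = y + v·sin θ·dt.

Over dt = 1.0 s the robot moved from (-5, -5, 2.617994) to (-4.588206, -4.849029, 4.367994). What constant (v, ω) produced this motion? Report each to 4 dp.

Δθ = 4.367994 − 2.617994 = 1.750000
ω = Δθ/dt = 1.750000/1.0 = 1.7500
R = Δx/(sin θ' − sin θ) = -0.2857
v = R·ω = -0.2857·1.7500 = -0.5000

v = -0.5000, ω = 1.7500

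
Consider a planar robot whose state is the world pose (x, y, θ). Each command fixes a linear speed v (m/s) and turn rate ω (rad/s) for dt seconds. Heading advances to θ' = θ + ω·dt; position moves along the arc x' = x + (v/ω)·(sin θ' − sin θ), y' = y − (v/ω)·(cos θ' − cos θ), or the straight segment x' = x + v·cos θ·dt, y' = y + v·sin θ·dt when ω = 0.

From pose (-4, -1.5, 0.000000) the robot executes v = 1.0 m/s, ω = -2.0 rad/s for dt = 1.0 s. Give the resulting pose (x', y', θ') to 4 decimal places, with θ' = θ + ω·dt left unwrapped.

θ' = 0.0000 + -2.0·1.0 = -2.0000
R = v/ω = 1.0/-2.0 = -0.5000
x' = -4 + -0.5000·(sin -2.0000 − sin 0.0000) = -3.5454
y' = -1.5 − -0.5000·(cos -2.0000 − cos 0.0000) = -2.2081

(-3.5454, -2.2081, -2.0000)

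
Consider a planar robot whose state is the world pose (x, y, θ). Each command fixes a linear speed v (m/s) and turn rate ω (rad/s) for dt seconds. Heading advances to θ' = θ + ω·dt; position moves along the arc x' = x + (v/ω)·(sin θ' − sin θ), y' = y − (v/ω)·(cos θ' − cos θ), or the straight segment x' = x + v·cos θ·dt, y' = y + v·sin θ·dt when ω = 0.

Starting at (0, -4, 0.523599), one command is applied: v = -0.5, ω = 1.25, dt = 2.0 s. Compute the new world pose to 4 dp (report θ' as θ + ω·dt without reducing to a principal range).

(0.1529, -4.7436, 3.0236)

θ' = 0.5236 + 1.25·2.0 = 3.0236
R = v/ω = -0.5/1.25 = -0.4000
x' = 0 + -0.4000·(sin 3.0236 − sin 0.5236) = 0.1529
y' = -4 − -0.4000·(cos 3.0236 − cos 0.5236) = -4.7436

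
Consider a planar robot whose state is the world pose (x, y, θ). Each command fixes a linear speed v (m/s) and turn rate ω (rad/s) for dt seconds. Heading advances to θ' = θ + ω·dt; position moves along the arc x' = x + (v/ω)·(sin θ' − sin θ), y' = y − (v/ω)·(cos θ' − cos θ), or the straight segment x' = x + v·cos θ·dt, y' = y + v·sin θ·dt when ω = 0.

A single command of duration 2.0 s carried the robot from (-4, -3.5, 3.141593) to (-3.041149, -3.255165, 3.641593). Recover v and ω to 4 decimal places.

v = -0.5000, ω = 0.2500

Δθ = 3.641593 − 3.141593 = 0.500000
ω = Δθ/dt = 0.500000/2.0 = 0.2500
R = Δx/(sin θ' − sin θ) = -2.0000
v = R·ω = -2.0000·0.2500 = -0.5000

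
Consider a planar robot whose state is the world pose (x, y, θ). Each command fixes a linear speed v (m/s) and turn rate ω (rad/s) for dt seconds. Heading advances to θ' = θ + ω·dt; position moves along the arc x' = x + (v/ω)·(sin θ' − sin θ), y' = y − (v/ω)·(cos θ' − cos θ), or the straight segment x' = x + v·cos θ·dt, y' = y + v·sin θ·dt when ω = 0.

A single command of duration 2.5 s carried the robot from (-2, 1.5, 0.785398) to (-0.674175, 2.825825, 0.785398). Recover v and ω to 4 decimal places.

Δθ = 0.785398 − 0.785398 = 0.000000
ω = Δθ/dt = 0.000000/2.5 = 0.0000
ω = 0 → v = (Δx·cos θ + Δy·sin θ)/dt = 0.7500

v = 0.7500, ω = 0.0000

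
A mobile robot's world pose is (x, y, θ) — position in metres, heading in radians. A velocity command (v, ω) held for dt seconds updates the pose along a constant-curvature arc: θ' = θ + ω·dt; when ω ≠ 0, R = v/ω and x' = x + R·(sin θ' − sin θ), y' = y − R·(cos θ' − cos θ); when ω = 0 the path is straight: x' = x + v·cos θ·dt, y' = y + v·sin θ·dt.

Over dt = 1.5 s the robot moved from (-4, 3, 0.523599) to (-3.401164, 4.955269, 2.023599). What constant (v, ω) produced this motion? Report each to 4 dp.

v = 1.5000, ω = 1.0000

Δθ = 2.023599 − 0.523599 = 1.500000
ω = Δθ/dt = 1.500000/1.5 = 1.0000
R = −Δy/(cos θ' − cos θ) = 1.5000
v = R·ω = 1.5000·1.0000 = 1.5000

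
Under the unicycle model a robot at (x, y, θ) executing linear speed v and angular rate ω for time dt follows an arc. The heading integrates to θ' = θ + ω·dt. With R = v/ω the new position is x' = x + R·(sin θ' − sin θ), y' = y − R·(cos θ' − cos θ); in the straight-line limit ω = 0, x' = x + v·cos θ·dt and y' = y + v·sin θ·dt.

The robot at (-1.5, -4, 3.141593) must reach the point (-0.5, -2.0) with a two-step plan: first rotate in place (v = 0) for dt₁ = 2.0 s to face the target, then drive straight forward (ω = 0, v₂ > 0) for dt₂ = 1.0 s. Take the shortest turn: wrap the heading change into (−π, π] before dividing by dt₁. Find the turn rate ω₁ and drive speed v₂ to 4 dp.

ω₁ = -1.0172, v₂ = 2.2361

heading to target = atan2(-2−-4, -0.5−-1.5) = 1.1071
Δθ = wrap(1.1071 − 3.1416) = -2.0344; ω₁ = Δθ/dt₁ = -1.0172
distance = √((-0.5−-1.5)² + (-2−-4)²) = 2.2361; v₂ = distance/dt₂ = 2.2361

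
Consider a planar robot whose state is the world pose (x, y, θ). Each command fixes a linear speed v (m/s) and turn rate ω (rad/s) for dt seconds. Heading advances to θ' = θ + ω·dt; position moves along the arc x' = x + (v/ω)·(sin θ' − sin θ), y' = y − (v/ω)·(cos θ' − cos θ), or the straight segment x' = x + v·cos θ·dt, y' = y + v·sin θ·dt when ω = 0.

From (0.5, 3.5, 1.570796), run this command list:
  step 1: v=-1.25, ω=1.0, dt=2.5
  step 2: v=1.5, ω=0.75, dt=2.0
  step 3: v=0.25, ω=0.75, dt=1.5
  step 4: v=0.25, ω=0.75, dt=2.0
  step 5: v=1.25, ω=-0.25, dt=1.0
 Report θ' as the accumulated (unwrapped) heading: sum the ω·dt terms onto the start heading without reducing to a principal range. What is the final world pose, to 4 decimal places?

(3.3102, 1.6229, 7.9458)

step 1: θ'=4.0708 (R=-1.2500) → pose (2.7514, 2.7519, 4.0708)
step 2: θ'=5.5708 (R=2.0000) → pose (3.0464, 0.0414, 5.5708)
step 3: θ'=6.6958 (R=0.3333) → pose (3.3980, -0.0117, 6.6958)
step 4: θ'=8.1958 (R=0.3333) → pose (3.5784, 0.4054, 8.1958)
step 5: θ'=7.9458 (R=-5.0000) → pose (3.3102, 1.6229, 7.9458)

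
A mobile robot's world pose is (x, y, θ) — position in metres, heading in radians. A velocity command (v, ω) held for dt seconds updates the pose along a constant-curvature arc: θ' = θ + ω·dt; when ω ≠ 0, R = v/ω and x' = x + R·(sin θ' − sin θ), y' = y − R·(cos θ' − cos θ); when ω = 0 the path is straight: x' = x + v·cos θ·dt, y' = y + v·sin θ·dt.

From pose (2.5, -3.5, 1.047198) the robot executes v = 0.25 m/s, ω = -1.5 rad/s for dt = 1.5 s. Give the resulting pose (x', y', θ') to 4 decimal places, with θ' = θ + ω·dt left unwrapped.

θ' = 1.0472 + -1.5·1.5 = -1.2028
R = v/ω = 0.25/-1.5 = -0.1667
x' = 2.5 + -0.1667·(sin -1.2028 − sin 1.0472) = 2.7998
y' = -3.5 − -0.1667·(cos -1.2028 − cos 1.0472) = -3.5234

(2.7998, -3.5234, -1.2028)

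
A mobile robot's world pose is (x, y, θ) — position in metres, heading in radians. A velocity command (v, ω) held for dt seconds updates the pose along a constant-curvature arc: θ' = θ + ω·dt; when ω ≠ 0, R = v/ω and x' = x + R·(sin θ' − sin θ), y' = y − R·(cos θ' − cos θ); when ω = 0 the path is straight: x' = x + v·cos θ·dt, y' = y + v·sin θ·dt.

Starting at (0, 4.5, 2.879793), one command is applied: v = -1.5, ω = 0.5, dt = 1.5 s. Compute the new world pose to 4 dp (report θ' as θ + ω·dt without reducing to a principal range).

(2.1836, 4.7482, 3.6298)

θ' = 2.8798 + 0.5·1.5 = 3.6298
R = v/ω = -1.5/0.5 = -3.0000
x' = 0 + -3.0000·(sin 3.6298 − sin 2.8798) = 2.1836
y' = 4.5 − -3.0000·(cos 3.6298 − cos 2.8798) = 4.7482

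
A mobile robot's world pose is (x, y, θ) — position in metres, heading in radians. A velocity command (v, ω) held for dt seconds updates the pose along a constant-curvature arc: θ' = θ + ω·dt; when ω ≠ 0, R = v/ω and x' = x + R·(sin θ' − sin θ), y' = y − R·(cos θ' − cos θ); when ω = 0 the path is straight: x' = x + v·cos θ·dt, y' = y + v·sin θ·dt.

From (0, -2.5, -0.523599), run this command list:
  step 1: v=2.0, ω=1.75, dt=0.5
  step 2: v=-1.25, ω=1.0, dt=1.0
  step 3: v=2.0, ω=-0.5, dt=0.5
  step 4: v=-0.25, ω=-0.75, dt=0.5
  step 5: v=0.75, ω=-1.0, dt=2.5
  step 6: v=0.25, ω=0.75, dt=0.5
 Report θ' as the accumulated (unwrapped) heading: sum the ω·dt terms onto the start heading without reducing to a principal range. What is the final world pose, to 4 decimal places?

step 1: θ'=0.3514 (R=1.1429) → pose (0.9648, -2.5833, 0.3514)
step 2: θ'=1.3514 (R=-1.2500) → pose (0.1750, -3.4848, 1.3514)
step 3: θ'=1.1014 (R=-4.0000) → pose (0.5118, -2.5460, 1.1014)
step 4: θ'=0.7264 (R=0.3333) → pose (0.4359, -2.6444, 0.7264)
step 5: θ'=-1.7736 (R=-0.7500) → pose (1.6687, -3.3562, -1.7736)
step 6: θ'=-1.3986 (R=0.3333) → pose (1.6668, -3.4804, -1.3986)

(1.6668, -3.4804, -1.3986)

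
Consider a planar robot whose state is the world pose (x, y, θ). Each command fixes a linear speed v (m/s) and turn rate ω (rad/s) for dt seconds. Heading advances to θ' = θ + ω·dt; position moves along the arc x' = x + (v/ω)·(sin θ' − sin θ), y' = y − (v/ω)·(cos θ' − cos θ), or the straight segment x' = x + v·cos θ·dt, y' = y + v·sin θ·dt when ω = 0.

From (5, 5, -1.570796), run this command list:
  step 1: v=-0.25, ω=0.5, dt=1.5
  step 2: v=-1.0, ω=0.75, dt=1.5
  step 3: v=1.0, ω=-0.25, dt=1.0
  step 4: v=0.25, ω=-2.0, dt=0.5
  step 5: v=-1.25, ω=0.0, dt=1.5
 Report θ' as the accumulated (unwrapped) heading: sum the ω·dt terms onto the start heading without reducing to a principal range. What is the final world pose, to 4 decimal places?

(3.4834, 7.3507, -0.9458)

step 1: θ'=-0.8208 (R=-0.5000) → pose (4.8658, 5.3408, -0.8208)
step 2: θ'=0.3042 (R=-1.3333) → pose (3.4909, 5.7041, 0.3042)
step 3: θ'=0.0542 (R=-4.0000) → pose (4.4723, 5.8819, 0.0542)
step 4: θ'=-0.9458 (R=-0.1250) → pose (4.5804, 5.8302, -0.9458)
step 5: θ'=-0.9458 (straight) → pose (3.4834, 7.3507, -0.9458)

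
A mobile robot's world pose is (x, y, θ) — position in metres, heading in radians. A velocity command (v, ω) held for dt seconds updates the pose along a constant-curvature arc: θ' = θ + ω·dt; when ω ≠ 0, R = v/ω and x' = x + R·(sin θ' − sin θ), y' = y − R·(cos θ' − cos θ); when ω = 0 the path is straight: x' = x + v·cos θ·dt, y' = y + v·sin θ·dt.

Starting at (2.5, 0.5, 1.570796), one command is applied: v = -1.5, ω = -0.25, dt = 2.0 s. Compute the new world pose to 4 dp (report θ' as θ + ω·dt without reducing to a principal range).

θ' = 1.5708 + -0.25·2.0 = 1.0708
R = v/ω = -1.5/-0.25 = 6.0000
x' = 2.5 + 6.0000·(sin 1.0708 − sin 1.5708) = 1.7655
y' = 0.5 − 6.0000·(cos 1.0708 − cos 1.5708) = -2.3766

(1.7655, -2.3766, 1.0708)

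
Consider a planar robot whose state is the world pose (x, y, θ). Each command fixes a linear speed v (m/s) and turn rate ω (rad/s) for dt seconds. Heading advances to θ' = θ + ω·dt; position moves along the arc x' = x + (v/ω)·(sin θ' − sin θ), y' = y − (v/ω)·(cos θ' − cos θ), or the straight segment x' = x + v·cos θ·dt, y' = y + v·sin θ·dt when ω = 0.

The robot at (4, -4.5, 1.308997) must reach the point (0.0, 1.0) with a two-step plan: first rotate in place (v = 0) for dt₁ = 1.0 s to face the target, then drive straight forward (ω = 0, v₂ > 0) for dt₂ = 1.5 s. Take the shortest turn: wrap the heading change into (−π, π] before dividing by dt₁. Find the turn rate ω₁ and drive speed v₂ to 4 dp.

heading to target = atan2(1−-4.5, 0−4) = 2.1996
Δθ = wrap(2.1996 − 1.3090) = 0.8906; ω₁ = Δθ/dt₁ = 0.8906
distance = √((0−4)² + (1−-4.5)²) = 6.8007; v₂ = distance/dt₂ = 4.5338

ω₁ = 0.8906, v₂ = 4.5338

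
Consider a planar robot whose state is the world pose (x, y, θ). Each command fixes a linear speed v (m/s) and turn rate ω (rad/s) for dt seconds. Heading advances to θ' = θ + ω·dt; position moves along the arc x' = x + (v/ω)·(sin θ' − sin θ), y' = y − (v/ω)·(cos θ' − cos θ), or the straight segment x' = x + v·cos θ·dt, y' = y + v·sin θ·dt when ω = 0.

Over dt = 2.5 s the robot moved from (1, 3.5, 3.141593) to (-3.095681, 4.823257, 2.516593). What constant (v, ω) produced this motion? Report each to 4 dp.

v = 1.7500, ω = -0.2500

Δθ = 2.516593 − 3.141593 = -0.625000
ω = Δθ/dt = -0.625000/2.5 = -0.2500
R = Δx/(sin θ' − sin θ) = -7.0000
v = R·ω = -7.0000·-0.2500 = 1.7500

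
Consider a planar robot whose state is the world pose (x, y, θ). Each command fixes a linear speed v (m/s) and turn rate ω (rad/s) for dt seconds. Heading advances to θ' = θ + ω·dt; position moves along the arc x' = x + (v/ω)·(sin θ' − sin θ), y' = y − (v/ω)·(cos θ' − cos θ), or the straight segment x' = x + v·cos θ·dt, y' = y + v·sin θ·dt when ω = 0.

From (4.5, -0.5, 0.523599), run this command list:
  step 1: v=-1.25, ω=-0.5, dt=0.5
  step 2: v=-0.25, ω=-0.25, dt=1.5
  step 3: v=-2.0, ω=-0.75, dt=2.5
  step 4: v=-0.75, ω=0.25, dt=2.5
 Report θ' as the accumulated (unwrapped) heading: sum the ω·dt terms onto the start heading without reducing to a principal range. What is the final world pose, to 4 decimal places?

(1.5452, 4.7678, -1.3514)

step 1: θ'=0.2736 (R=2.5000) → pose (3.9255, -0.7419, 0.2736)
step 2: θ'=-0.1014 (R=1.0000) → pose (3.5541, -0.7740, -0.1014)
step 3: θ'=-1.9764 (R=2.6667) → pose (1.3737, 2.9312, -1.9764)
step 4: θ'=-1.3514 (R=-3.0000) → pose (1.5452, 4.7678, -1.3514)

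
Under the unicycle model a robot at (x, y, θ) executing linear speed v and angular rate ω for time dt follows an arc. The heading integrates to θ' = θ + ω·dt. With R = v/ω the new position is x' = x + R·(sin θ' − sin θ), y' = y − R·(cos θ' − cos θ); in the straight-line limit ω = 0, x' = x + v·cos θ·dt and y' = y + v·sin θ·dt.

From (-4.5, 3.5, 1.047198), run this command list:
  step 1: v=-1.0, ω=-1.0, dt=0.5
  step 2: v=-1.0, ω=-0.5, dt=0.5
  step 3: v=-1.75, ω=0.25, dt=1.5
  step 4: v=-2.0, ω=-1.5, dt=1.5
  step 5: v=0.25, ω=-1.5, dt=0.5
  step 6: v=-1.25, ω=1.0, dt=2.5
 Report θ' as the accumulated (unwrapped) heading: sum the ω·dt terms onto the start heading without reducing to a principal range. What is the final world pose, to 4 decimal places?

step 1: θ'=0.5472 (R=1.0000) → pose (-4.8457, 3.1460, 0.5472)
step 2: θ'=0.2972 (R=2.0000) → pose (-5.3006, 2.9417, 0.2972)
step 3: θ'=0.6722 (R=-7.0000) → pose (-7.6097, 1.7257, 0.6722)
step 4: θ'=-1.5778 (R=1.3333) → pose (-9.7733, 2.7783, -1.5778)
step 5: θ'=-2.3278 (R=-0.1667) → pose (-9.8188, 2.6650, -2.3278)
step 6: θ'=0.1722 (R=-1.2500) → pose (-10.9416, 4.7550, 0.1722)

(-10.9416, 4.7550, 0.1722)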